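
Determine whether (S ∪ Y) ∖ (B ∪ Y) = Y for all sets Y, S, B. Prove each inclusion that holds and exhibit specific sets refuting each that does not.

Both inclusions fail.

(⊆) This inclusion fails. Take Y = ∅, S = {1}, B = ∅; then 1 ∈ (S ∪ Y) ∖ (B ∪ Y) but 1 ∉ Y.

(⊇) This inclusion fails. Take Y = {1}, S = ∅, B = ∅; then 1 ∈ Y but 1 ∉ (S ∪ Y) ∖ (B ∪ Y).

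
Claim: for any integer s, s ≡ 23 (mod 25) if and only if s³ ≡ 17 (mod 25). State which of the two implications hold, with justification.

(→) Suppose s ≡ 23 (mod 25). Write s = 25j + 23. Then (25j + 23)³ = 15625j³ + 43125j² + 39675j + 12167 = 25(625j³ + 1725j² + 1587j + 486) + 17, so s³ ≡ 17 (mod 25).

(←) Conversely, suppose s³ ≡ 17 (mod 25). The only residue r in {0, …, 24} with r³ ≡ 17 (mod 25) is r = 23, so s ≡ 23 (mod 25).

Equivalent; both directions hold.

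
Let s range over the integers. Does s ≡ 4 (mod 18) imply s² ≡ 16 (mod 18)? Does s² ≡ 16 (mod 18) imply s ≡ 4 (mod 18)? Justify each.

Only the forward direction holds.

(⟸) This fails: take s = 14. Then 14² = 196 ≡ 16 (mod 18), yet 14 ≡ 14 (mod 18), not 4.

(⟹) Suppose s ≡ 4 (mod 18). Write s = 18j + 4. Then (18j + 4)² = 324j² + 144j + 16 = 18(18j² + 8j) + 16, so s² ≡ 16 (mod 18).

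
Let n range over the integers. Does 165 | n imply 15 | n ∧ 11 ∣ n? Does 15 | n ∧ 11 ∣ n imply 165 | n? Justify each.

Both implications hold.

Forward direction. If 165 ∣ n, write n = 165q. Since 165 = 11·15, n = 15·(11q), so 15 ∣ n; and since 165 = 15·11, n = 11·(15q), so 11 ∣ n.

Converse. Suppose 15 ∣ n and 11 ∣ n. Any common multiple of 15 and 11 is a multiple of their lcm; here gcd(15, 11) = 1, so lcm(15, 11) = 15·11 = 165, so 165 ∣ n.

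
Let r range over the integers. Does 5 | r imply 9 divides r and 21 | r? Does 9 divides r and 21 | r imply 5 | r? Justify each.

(⇒) fails and (⇐) fails.

(⟹) This fails: take r = 5. Certainly 5 ∣ 5, but 9 ∤ 5.

(⟸) This fails: take r = 63. Both 9 ∣ 63 and 21 ∣ 63, yet 63 is not a multiple of 5 (since 63 = 12·5 + 3), so 5 ∤ 63.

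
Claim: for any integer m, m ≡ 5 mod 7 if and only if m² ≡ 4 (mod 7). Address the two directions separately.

Only the forward direction holds.

[⇒] Suppose m ≡ 5 mod 7. Write m = 7j + 5. Then (7j + 5)² = 49j² + 70j + 25 = 7(7j² + 10j + 3) + 4, so m² ≡ 4 (mod 7).

[⇐] This fails: take m = 2. Then 2² = 4 ≡ 4 (mod 7), yet 2 ≡ 2 (mod 7), not 5.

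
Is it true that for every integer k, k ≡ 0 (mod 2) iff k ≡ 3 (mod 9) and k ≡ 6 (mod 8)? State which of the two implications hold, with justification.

[⇐] If k ≡ 3 (mod 9) and k ≡ 6 (mod 8), then by the Chinese remainder theorem k ≡ 30 (mod 72). Since 30 ≡ 0 (mod 2) and 2 ∣ 72, we get k ≡ 0 (mod 2).

[⇒] This fails: k = 0 gives 0 ≡ 0 (mod 2) but 0 ≡ 0 (mod 9), so the conjunction on the right does not hold.

(⇒) fails; (⇐) holds.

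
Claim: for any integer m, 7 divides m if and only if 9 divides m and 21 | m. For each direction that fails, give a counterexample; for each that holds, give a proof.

(⇒) fails; (⇐) holds.

(⟹) This fails: take m = 7. Certainly 7 ∣ 7, but 9 ∤ 7.

(⟸) Suppose 9 ∣ m and 21 ∣ m. Any common multiple of 9 and 21 is a multiple of their lcm; here lcm(9, 21) = 9·21/gcd(9, 21) = 189/3 = 63, so 63 ∣ m. Since 7 ∣ 63, it follows that 7 ∣ m.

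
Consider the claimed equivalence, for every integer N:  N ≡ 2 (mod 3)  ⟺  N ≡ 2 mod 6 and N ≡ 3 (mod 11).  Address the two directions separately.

Only the reverse direction holds.

[⇒] This fails: N = 2 gives 2 ≡ 2 (mod 3) but 2 ≡ 2 (mod 11), so the conjunction on the right does not hold.

[⇐] Conversely, if N ≡ 2 (mod 6) and N ≡ 3 (mod 11), then by the Chinese remainder theorem N ≡ 14 (mod 66). Since 14 ≡ 2 (mod 3) and 3 ∣ 66, we get N ≡ 2 (mod 3).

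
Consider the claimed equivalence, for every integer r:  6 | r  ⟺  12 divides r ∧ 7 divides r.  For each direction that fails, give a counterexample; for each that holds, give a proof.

Not equivalent: only (⇐) holds.

[⇒] This fails: take r = 6. Certainly 6 ∣ 6, but 12 ∤ 6.

[⇐] Suppose 12 ∣ r and 7 ∣ r. Any common multiple of 12 and 7 is a multiple of their lcm; here gcd(12, 7) = 1, so lcm(12, 7) = 12·7 = 84, so 84 ∣ r. Since 6 ∣ 84, it follows that 6 ∣ r.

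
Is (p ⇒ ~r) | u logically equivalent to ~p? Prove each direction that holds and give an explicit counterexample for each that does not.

The forward direction fails; the converse holds.

(→) This fails. Under r = F, p = T, u = F, the left side is true but the right side is false.

(←) Assume the antecedent. If r is true, the antecedent forces (r = T, p = F, u = F) or (r = T, p = F, u = T), and (p ⇒ ~r) | u holds there. If r is false, (p ⇒ ~r) | u reduces to true regardless of the other variables. Either way (p ⇒ ~r) | u holds.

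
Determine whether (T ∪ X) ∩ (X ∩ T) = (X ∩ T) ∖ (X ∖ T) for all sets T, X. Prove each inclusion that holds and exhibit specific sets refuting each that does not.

Both inclusions hold.

(⊆) Let x ∈ (T ∪ X) ∩ (X ∩ T). Then x ∈ T ∩ X, from which x ∈ (X ∩ T) ∖ (X ∖ T).

(⊇) Let x ∈ (X ∩ T) ∖ (X ∖ T). Then x ∈ T ∩ X, from which x ∈ (T ∪ X) ∩ (X ∩ T).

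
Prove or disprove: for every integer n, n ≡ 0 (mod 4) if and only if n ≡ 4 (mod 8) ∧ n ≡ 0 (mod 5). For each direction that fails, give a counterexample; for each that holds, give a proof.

Not equivalent: only (⇐) holds.

(⇒) This fails: n = 0 gives 0 ≡ 0 (mod 4) but 0 ≡ 0 (mod 8), so the conjunction on the right does not hold.

(⇐) Conversely, if n ≡ 4 (mod 8) and n ≡ 0 (mod 5), then by the Chinese remainder theorem n ≡ 20 (mod 40). Since 20 ≡ 0 (mod 4) and 4 ∣ 40, we get n ≡ 0 (mod 4).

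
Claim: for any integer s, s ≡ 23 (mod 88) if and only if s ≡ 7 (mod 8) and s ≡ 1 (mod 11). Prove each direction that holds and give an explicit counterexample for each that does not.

(⟹) Suppose s ≡ 23 (mod 88); write s = 88j + 23. Since 8 ∣ 88, reducing mod 8 gives s ≡ 23 ≡ 7 (mod 8); since 11 ∣ 88, reducing mod 11 gives s ≡ 23 ≡ 1 (mod 11).

(⟸) Conversely, if s ≡ 7 (mod 8) and s ≡ 1 (mod 11), then by the Chinese remainder theorem s ≡ 23 (mod 88). This is exactly s ≡ 23 (mod 88).

The biconditional holds.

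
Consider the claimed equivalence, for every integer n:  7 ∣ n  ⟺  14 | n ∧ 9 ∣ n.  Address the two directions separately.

Only the reverse direction holds.

[⇒] This fails: take n = 7. Certainly 7 ∣ 7, but 14 ∤ 7.

[⇐] Suppose 14 ∣ n and 9 ∣ n. Any common multiple of 14 and 9 is a multiple of their lcm; here gcd(14, 9) = 1, so lcm(14, 9) = 14·9 = 126, so 126 ∣ n. Since 7 ∣ 126, it follows that 7 ∣ n.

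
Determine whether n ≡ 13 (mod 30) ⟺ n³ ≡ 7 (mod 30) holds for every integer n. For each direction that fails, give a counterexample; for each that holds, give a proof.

The biconditional holds.

(→) Suppose n ≡ 13 (mod 30). Write n = 30j + 13. Then (30j + 13)³ = 27000j³ + 35100j² + 15210j + 2197 = 30(900j³ + 1170j² + 507j + 73) + 7, so n³ ≡ 7 (mod 30).

(←) Conversely, suppose n³ ≡ 7 (mod 30). The only residue r in {0, …, 29} with r³ ≡ 7 (mod 30) is r = 13, so n ≡ 13 (mod 30).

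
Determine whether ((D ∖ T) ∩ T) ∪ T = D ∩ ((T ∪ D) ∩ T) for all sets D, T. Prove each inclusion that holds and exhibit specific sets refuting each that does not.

The sets are not equal: only the reverse inclusion holds.

Forward inclusion. This inclusion fails. Take D = ∅, T = {1}; then 1 ∈ ((D ∖ T) ∩ T) ∪ T but 1 ∉ D ∩ ((T ∪ D) ∩ T).

Reverse inclusion. Let x ∈ D ∩ ((T ∪ D) ∩ T). Then x ∈ D ∩ T, from which x ∈ ((D ∖ T) ∩ T) ∪ T.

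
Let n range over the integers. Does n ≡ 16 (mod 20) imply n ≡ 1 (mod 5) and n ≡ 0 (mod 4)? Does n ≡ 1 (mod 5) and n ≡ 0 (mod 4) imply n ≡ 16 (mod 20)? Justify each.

[⇒] Suppose n ≡ 16 (mod 20); write n = 20j + 16. Since 5 ∣ 20, reducing mod 5 gives n ≡ 16 ≡ 1 (mod 5); since 4 ∣ 20, reducing mod 4 gives n ≡ 16 ≡ 0 (mod 4).

[⇐] Conversely, if n ≡ 1 (mod 5) and n ≡ 0 (mod 4), then by the Chinese remainder theorem n ≡ 16 (mod 20). This is exactly n ≡ 16 (mod 20).

Equivalent; both directions hold.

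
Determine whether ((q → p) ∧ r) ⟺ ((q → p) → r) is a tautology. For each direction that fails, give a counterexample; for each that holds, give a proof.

Not equivalent: only (⇒) holds.

(←) This fails. Under p = F, r = F, q = T, the left side is false but the right side is true.

(→) Assume the antecedent. If p is true, the antecedent forces (p = T, r = T, q = F) or (p = T, r = T, q = T), and (q → p) → r holds there. If p is false, the antecedent forces (p = F, r = T, q = F), and (q → p) → r holds there. Either way (q → p) → r holds.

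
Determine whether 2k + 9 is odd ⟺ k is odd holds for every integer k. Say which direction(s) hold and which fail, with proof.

(→) This fails: take k = 2. Then 2k + 9 = 13, which is odd, yet k = 2 is even, not odd.

(←) Suppose k is odd. Since 2 is even, 2k is even for every k, so 2k + 9 has the same parity as 9, which is odd. Hence 2k + 9 is odd.

(⇒) fails; (⇐) holds.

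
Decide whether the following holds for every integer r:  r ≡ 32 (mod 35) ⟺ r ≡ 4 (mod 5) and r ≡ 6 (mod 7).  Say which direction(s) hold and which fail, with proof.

(⇒) fails and (⇐) fails.

Forward direction. This fails: r = 32 gives 32 ≡ 32 (mod 35) but 32 ≡ 2 (mod 5), so the conjunction on the right does not hold.

Converse. This fails: r = 34 satisfies both congruences on the right (34 ≡ 4 mod 5 and 34 ≡ 6 mod 7) yet 34 ≡ 34 (mod 35), not 32.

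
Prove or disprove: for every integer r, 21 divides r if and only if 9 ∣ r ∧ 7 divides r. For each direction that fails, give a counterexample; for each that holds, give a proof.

(⇒) This fails: take r = 21. Certainly 21 ∣ 21, but 9 ∤ 21.

(⇐) Suppose 9 ∣ r and 7 ∣ r. Any common multiple of 9 and 7 is a multiple of their lcm; here gcd(9, 7) = 1, so lcm(9, 7) = 9·7 = 63, so 63 ∣ r. Since 21 ∣ 63, it follows that 21 ∣ r.

Only the converse holds.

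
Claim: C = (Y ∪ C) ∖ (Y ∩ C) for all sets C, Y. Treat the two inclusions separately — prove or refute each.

Both inclusions fail.

(⟹) This inclusion fails. Take C = {1}, Y = {1}; then 1 ∈ C but 1 ∉ (Y ∪ C) ∖ (Y ∩ C).

(⟸) This inclusion fails. Take C = ∅, Y = {1}; then 1 ∈ (Y ∪ C) ∖ (Y ∩ C) but 1 ∉ C.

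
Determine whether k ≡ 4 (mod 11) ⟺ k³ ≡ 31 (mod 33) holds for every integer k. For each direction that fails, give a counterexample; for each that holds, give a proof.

(⇒) This fails: take k = 15. Then 15 ≡ 4 (mod 11), but 15³ = 3375 ≡ 9 (mod 33), not 31.

(⇐) Conversely, the residues r modulo 33 with r³ ≡ 31 (mod 33) are exactly {4}, and each is ≡ 4 (mod 11).

Only the reverse direction holds.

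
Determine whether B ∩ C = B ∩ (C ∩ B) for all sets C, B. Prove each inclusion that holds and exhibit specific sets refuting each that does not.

The two sets are equal.

Reverse inclusion. Let x ∈ B ∩ (C ∩ B). Then x ∈ C ∩ B, from which x ∈ B ∩ C.

Forward inclusion. Let x ∈ B ∩ C. Then x ∈ C ∩ B, from which x ∈ B ∩ (C ∩ B).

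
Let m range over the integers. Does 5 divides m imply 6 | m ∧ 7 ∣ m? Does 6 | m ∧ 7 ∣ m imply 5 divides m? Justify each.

Both directions fail.

(⇒) This fails: take m = 5. Certainly 5 ∣ 5, but 6 ∤ 5.

(⇐) This fails: take m = 42. Both 6 ∣ 42 and 7 ∣ 42, yet 42 is not a multiple of 5 (since 42 = 8·5 + 2), so 5 ∤ 42.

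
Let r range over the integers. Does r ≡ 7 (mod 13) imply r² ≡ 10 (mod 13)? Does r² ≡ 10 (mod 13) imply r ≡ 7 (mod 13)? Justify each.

Forward direction. Suppose r ≡ 7 (mod 13). Write r = 13j + 7. Then (13j + 7)² = 169j² + 182j + 49 = 13(13j² + 14j + 3) + 10, so r² ≡ 10 (mod 13).

Converse. This fails: take r = 6. Then 6² = 36 ≡ 10 (mod 13), yet 6 ≡ 6 (mod 13), not 7.

Not equivalent: only (⇒) holds.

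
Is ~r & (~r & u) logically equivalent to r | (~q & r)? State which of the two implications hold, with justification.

Neither direction holds.

(→) This fails. Under u = T, r = F, q = F, the left side is true but the right side is false.

(←) This fails. Under u = F, r = T, q = F, the left side is false but the right side is true.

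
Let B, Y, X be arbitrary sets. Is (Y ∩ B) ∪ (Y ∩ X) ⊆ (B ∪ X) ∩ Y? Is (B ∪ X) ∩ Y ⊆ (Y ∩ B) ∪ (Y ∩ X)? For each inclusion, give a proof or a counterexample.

Both inclusions hold.

(⊆) Let x ∈ (Y ∩ B) ∪ (Y ∩ X). Then either x ∈ B ∩ Y and x ∉ X; or x ∈ Y ∩ X and x ∉ B; or x ∈ B ∩ Y ∩ X. In each case x ∈ (B ∪ X) ∩ Y, so (Y ∩ B) ∪ (Y ∩ X) ⊆ (B ∪ X) ∩ Y.

(⊇) Let x ∈ (B ∪ X) ∩ Y. Then either x ∈ B ∩ Y and x ∉ X; or x ∈ Y ∩ X and x ∉ B; or x ∈ B ∩ Y ∩ X. In each case x ∈ (Y ∩ B) ∪ (Y ∩ X), so (B ∪ X) ∩ Y ⊆ (Y ∩ B) ∪ (Y ∩ X).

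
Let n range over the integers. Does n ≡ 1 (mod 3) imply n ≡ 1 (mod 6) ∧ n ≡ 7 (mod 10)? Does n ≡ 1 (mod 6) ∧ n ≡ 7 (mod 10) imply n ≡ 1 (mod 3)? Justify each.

[⇒] This fails: n = 1 gives 1 ≡ 1 (mod 3) but 1 ≡ 1 (mod 10), so the conjunction on the right does not hold.

[⇐] Conversely, if n ≡ 1 (mod 6) and n ≡ 7 (mod 10), then by the Chinese remainder theorem n ≡ 7 (mod 30). Since 7 ≡ 1 (mod 3) and 3 ∣ 30, we get n ≡ 1 (mod 3).

Not equivalent: only (⇐) holds.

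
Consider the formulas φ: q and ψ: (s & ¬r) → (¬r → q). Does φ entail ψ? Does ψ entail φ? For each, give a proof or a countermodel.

Only the forward implication holds.

(⟹) Assume the antecedent. If r is true, (s & ¬r) → (¬r → q) reduces to true regardless of the other variables. If r is false, the antecedent forces (r = F, s = F, q = T) or (r = F, s = T, q = T), and (s & ¬r) → (¬r → q) holds there. Either way (s & ¬r) → (¬r → q) holds.

(⟸) This fails. Under r = F, s = F, q = F, the left side is false but the right side is true.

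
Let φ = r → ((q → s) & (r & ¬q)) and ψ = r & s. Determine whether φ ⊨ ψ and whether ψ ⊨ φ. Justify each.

(⇒) fails and (⇐) fails.

Forward direction. This fails. Under s = F, r = F, q = F, the left side is true but the right side is false.

Converse. This fails. Under s = T, r = T, q = T, the left side is false but the right side is true.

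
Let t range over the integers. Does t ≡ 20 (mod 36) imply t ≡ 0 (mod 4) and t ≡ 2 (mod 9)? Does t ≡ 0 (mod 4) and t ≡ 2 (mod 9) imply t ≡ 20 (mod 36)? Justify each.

Both directions hold.

[⇒] Suppose t ≡ 20 (mod 36); write t = 36j + 20. Since 4 ∣ 36, reducing mod 4 gives t ≡ 20 ≡ 0 (mod 4); since 9 ∣ 36, reducing mod 9 gives t ≡ 20 ≡ 2 (mod 9).

[⇐] Conversely, if t ≡ 0 (mod 4) and t ≡ 2 (mod 9), then by the Chinese remainder theorem t ≡ 20 (mod 36). This is exactly t ≡ 20 (mod 36).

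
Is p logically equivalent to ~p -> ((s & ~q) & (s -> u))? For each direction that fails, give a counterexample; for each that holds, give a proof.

(⟸) This fails. Under s = T, u = T, p = F, q = F, the left side is false but the right side is true.

(⟹) Assume the antecedent. If p is true, ~p -> ((s & ~q) & (s -> u)) reduces to true regardless of the other variables. If p is false, the antecedent cannot hold. Either way ~p -> ((s & ~q) & (s -> u)) holds.

The forward direction holds; the converse fails.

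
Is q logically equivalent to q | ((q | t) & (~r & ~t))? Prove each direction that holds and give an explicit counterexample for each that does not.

Both directions hold; the statement is true.

(→) Assume the antecedent. If t is true, the antecedent forces (t = T, r = F, q = T) or (t = T, r = T, q = T), and q | ((q | t) & (~r & ~t)) holds there. If t is false, the antecedent forces (t = F, r = F, q = T) or (t = F, r = T, q = T), and q | ((q | t) & (~r & ~t)) holds there. Either way q | ((q | t) & (~r & ~t)) holds.

(←) Assume the antecedent. If t is true, the antecedent forces (t = T, r = F, q = T) or (t = T, r = T, q = T), and q holds there. If t is false, the antecedent forces (t = F, r = F, q = T) or (t = F, r = T, q = T), and q holds there. Either way q holds.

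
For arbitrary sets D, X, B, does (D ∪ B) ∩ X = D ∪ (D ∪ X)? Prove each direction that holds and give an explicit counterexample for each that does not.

(⟹) Let x ∈ (D ∪ B) ∩ X. Then either x ∈ D ∩ X and x ∉ B; or x ∈ X ∩ B and x ∉ D; or x ∈ D ∩ X ∩ B. In each case x ∈ D ∪ (D ∪ X), so (D ∪ B) ∩ X ⊆ D ∪ (D ∪ X).

(⟸) This inclusion fails. Take D = {1}, X = ∅, B = ∅; then 1 ∈ D ∪ (D ∪ X) but 1 ∉ (D ∪ B) ∩ X.

Only the forward inclusion holds.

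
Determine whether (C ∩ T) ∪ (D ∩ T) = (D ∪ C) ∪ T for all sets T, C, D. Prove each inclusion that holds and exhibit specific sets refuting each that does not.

Forward inclusion. Let x ∈ (C ∩ T) ∪ (D ∩ T). Then either x ∈ T ∩ C and x ∉ D; or x ∈ T ∩ D and x ∉ C; or x ∈ T ∩ C ∩ D. In each case x ∈ (D ∪ C) ∪ T, so (C ∩ T) ∪ (D ∩ T) ⊆ (D ∪ C) ∪ T.

Reverse inclusion. This inclusion fails. Take T = {1}, C = ∅, D = ∅; then 1 ∈ (D ∪ C) ∪ T but 1 ∉ (C ∩ T) ∪ (D ∩ T).

The sets are not equal: only the forward inclusion holds.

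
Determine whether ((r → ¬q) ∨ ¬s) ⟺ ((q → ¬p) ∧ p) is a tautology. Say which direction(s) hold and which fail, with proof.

(⇒) This fails. Under q = F, r = F, p = F, s = F, the left side is true but the right side is false.

(⇐) Assume the antecedent. If q is true, the antecedent cannot hold. If q is false, (r → ¬q) ∨ ¬s reduces to true regardless of the other variables. Either way (r → ¬q) ∨ ¬s holds.

The forward direction fails; the converse holds.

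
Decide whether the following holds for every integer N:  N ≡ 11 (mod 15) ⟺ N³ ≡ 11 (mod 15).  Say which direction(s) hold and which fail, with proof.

[⇐] Suppose N³ ≡ 11 (mod 15). The only residue r in {0, …, 14} with r³ ≡ 11 (mod 15) is r = 11, so N ≡ 11 (mod 15).

[⇒] Suppose N ≡ 11 (mod 15). Write N = 15j + 11. Then (15j + 11)³ = 3375j³ + 7425j² + 5445j + 1331 = 15(225j³ + 495j² + 363j + 88) + 11, so N³ ≡ 11 (mod 15).

The biconditional holds.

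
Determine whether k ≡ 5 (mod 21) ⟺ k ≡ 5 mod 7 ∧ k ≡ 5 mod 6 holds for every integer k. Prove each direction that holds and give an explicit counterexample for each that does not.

(⇒) This fails: k = 26 gives 26 ≡ 5 (mod 21) but 26 ≡ 2 (mod 6), so the conjunction on the right does not hold.

(⇐) Conversely, if k ≡ 5 (mod 7) and k ≡ 5 (mod 6), then by the Chinese remainder theorem k ≡ 5 (mod 42). Since 5 ≡ 5 (mod 21) and 21 ∣ 42, we get k ≡ 5 (mod 21).

Only the reverse direction holds.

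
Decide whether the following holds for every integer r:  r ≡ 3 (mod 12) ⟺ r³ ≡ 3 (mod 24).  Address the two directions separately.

[⇒] This fails: take r = 15. Then 15 ≡ 3 (mod 12), but 15³ = 3375 ≡ 15 (mod 24), not 3.

[⇐] Conversely, the residues r modulo 24 with r³ ≡ 3 (mod 24) are exactly {3}, and each is ≡ 3 (mod 12).

The forward direction fails; the converse holds.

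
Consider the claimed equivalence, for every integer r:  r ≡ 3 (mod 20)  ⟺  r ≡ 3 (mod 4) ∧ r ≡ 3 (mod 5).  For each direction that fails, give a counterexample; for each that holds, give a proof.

(←) If r ≡ 3 (mod 4) and r ≡ 3 (mod 5), then by the Chinese remainder theorem r ≡ 3 (mod 20). This is exactly r ≡ 3 (mod 20).

(→) Suppose r ≡ 3 (mod 20); write r = 20j + 3. Since 4 ∣ 20, reducing mod 4 gives r ≡ 3 (mod 4); since 5 ∣ 20, reducing mod 5 gives r ≡ 3 (mod 5).

The biconditional holds.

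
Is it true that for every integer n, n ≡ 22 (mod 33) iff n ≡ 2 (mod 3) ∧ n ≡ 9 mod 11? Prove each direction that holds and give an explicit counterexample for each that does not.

[⇒] This fails: n = 22 gives 22 ≡ 22 (mod 33) but 22 ≡ 1 (mod 3), so the conjunction on the right does not hold.

[⇐] This fails: n = 20 satisfies both congruences on the right (20 ≡ 2 mod 3 and 20 ≡ 9 mod 11) yet 20 ≡ 20 (mod 33), not 22.

(⇒) fails and (⇐) fails.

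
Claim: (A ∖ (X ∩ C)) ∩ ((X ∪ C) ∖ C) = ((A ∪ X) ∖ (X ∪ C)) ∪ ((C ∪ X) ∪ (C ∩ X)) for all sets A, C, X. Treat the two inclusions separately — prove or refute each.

(⊆) Let x ∈ (A ∖ (X ∩ C)) ∩ ((X ∪ C) ∖ C). Then x ∈ A ∩ X and x ∉ C, from which x ∈ ((A ∪ X) ∖ (X ∪ C)) ∪ ((C ∪ X) ∪ (C ∩ X)).

(⊇) This inclusion fails. Take A = {1}, C = ∅, X = ∅; then 1 ∈ ((A ∪ X) ∖ (X ∪ C)) ∪ ((C ∪ X) ∪ (C ∩ X)) but 1 ∉ (A ∖ (X ∩ C)) ∩ ((X ∪ C) ∖ C).

(⊆) holds; (⊇) fails.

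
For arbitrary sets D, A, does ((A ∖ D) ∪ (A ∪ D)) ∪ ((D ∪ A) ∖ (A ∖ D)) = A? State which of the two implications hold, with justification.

Only the reverse inclusion holds.

Reverse inclusion. Let x ∈ A. Then either x ∈ A and x ∉ D; or x ∈ D ∩ A. In each case x ∈ ((A ∖ D) ∪ (A ∪ D)) ∪ ((D ∪ A) ∖ (A ∖ D)), so A ⊆ ((A ∖ D) ∪ (A ∪ D)) ∪ ((D ∪ A) ∖ (A ∖ D)).

Forward inclusion. This inclusion fails. Take D = {1}, A = ∅; then 1 ∈ ((A ∖ D) ∪ (A ∪ D)) ∪ ((D ∪ A) ∖ (A ∖ D)) but 1 ∉ A.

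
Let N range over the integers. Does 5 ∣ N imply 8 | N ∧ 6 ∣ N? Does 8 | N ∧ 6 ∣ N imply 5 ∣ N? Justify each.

[⇒] This fails: take N = 5. Certainly 5 ∣ 5, but 8 ∤ 5.

[⇐] This fails: take N = 24. Both 8 ∣ 24 and 6 ∣ 24, yet 24 is not a multiple of 5 (since 24 = 4·5 + 4), so 5 ∤ 24.

Neither implication holds.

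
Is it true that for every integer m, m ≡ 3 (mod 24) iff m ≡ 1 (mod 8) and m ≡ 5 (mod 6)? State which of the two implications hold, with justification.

(⟹) This fails: m = 3 gives 3 ≡ 3 (mod 24) but 3 ≡ 3 (mod 8), so the conjunction on the right does not hold.

(⟸) This fails: m = 17 satisfies both congruences on the right (17 ≡ 1 mod 8 and 17 ≡ 5 mod 6) yet 17 ≡ 17 (mod 24), not 3.

Both directions fail.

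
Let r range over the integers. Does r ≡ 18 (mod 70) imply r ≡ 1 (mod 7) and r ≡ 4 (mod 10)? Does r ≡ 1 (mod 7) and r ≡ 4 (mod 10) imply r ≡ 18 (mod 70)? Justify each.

Both directions fail.

(⇒) This fails: r = 18 gives 18 ≡ 18 (mod 70) but 18 ≡ 4 (mod 7), so the conjunction on the right does not hold.

(⇐) This fails: r = 64 satisfies both congruences on the right (64 ≡ 1 mod 7 and 64 ≡ 4 mod 10) yet 64 ≡ 64 (mod 70), not 18.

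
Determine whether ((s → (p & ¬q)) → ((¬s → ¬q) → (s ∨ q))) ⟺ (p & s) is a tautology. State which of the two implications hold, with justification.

(⇒) fails; (⇐) holds.

(→) This fails. Under s = T, q = F, p = F, the left side is true but the right side is false.

(←) Assume the antecedent. If s is true, the consequent reduces to true regardless of the other variables. If s is false, the antecedent cannot hold. Either way the consequent holds.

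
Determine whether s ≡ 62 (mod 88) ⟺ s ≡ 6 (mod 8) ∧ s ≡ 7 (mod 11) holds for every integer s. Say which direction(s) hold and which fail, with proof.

Both implications hold.

(⇒) Suppose s ≡ 62 (mod 88); write s = 88j + 62. Since 8 ∣ 88, reducing mod 8 gives s ≡ 62 ≡ 6 (mod 8); since 11 ∣ 88, reducing mod 11 gives s ≡ 62 ≡ 7 (mod 11).

(⇐) Conversely, if s ≡ 6 (mod 8) and s ≡ 7 (mod 11), then by the Chinese remainder theorem s ≡ 62 (mod 88). This is exactly s ≡ 62 (mod 88).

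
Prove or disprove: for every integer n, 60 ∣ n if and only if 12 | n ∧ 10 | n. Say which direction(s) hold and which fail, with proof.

(⇒) If 60 ∣ n, write n = 60q. Since 60 = 5·12, n = 12·(5q), so 12 ∣ n; and since 60 = 6·10, n = 10·(6q), so 10 ∣ n.

(⇐) Suppose 12 ∣ n and 10 ∣ n. Any common multiple of 12 and 10 is a multiple of their lcm; here lcm(12, 10) = 12·10/gcd(12, 10) = 120/2 = 60, so 60 ∣ n.

Both directions hold; the statement is true.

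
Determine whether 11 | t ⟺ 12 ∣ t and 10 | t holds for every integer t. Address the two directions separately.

(⟹) This fails: take t = 11. Certainly 11 ∣ 11, but 12 ∤ 11.

(⟸) This fails: take t = 60. Both 12 ∣ 60 and 10 ∣ 60, yet 60 is not a multiple of 11 (since 60 = 5·11 + 5), so 11 ∤ 60.

Both directions fail.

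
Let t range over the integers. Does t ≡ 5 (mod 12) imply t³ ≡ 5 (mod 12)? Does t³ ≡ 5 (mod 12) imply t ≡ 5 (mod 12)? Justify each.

Equivalent; both directions hold.

(⟹) Suppose t ≡ 5 (mod 12). Write t = 12j + 5. Then (12j + 5)³ = 1728j³ + 2160j² + 900j + 125 = 12(144j³ + 180j² + 75j + 10) + 5, so t³ ≡ 5 (mod 12).

(⟸) For the converse, argue contrapositively. If t ≢ 5 (mod 12), then t is congruent to one of 0, 1, 2, 3, 4, 6, 7, 8, 9, 10, 11 modulo 12, and these give t³ ≡ 0, 1, 8, 3, 4, 0, 7, 8, 9, 4, 11 respectively — never 5.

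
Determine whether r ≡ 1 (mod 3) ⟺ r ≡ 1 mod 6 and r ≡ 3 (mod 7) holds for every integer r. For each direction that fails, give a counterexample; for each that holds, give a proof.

The forward direction fails; the converse holds.

(⟸) If r ≡ 1 (mod 6) and r ≡ 3 (mod 7), then by the Chinese remainder theorem r ≡ 31 (mod 42). Since 31 ≡ 1 (mod 3) and 3 ∣ 42, we get r ≡ 1 (mod 3).

(⟹) This fails: r = 1 gives 1 ≡ 1 (mod 3) but 1 ≡ 1 (mod 7), so the conjunction on the right does not hold.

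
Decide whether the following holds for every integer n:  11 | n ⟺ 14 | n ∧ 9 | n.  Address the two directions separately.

(⇒) fails and (⇐) fails.

(⟹) This fails: take n = 11. Certainly 11 ∣ 11, but 14 ∤ 11.

(⟸) This fails: take n = 126. Both 14 ∣ 126 and 9 ∣ 126, yet 126 is not a multiple of 11 (since 126 = 11·11 + 5), so 11 ∤ 126.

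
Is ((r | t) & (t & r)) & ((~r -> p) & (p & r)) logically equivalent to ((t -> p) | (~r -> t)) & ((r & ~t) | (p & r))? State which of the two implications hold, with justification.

(⇒) Assume the antecedent. If t is true, the antecedent forces (t = T, p = T, r = T), and the consequent holds there. If t is false, the antecedent cannot hold. Either way the consequent holds.

(⇐) This fails. Under t = F, p = F, r = T, the left side is false but the right side is true.

Only the forward direction holds.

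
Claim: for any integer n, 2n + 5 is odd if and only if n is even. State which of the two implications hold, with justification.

Not equivalent: only (⇐) holds.

(→) This fails: take n = 1. Then 2n + 5 = 7, which is odd, yet n = 1 is odd, not even.

(←) Suppose n is even. Since 2 is even, 2n is even for every n, so 2n + 5 has the same parity as 5, which is odd. Hence 2n + 5 is odd.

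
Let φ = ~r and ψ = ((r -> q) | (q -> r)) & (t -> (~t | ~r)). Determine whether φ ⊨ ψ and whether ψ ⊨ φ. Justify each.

Only the forward implication holds.

(→) Assume the antecedent. If q is true, the antecedent forces (q = T, r = F, t = F) or (q = T, r = F, t = T), and the consequent holds there. If q is false, the antecedent forces (q = F, r = F, t = F) or (q = F, r = F, t = T), and the consequent holds there. Either way the consequent holds.

(←) This fails. Under q = F, r = T, t = F, the left side is false but the right side is true.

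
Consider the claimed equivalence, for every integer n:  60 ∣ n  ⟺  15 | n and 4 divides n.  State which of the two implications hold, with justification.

(←) Suppose 15 ∣ n and 4 ∣ n. Any common multiple of 15 and 4 is a multiple of their lcm; here gcd(15, 4) = 1, so lcm(15, 4) = 15·4 = 60, so 60 ∣ n.

(→) If 60 ∣ n, write n = 60q. Since 60 = 4·15, n = 15·(4q), so 15 ∣ n; and since 60 = 15·4, n = 4·(15q), so 4 ∣ n.

Equivalent; both directions hold.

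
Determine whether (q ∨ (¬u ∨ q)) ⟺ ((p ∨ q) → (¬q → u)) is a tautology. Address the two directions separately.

(⇒) fails and (⇐) fails.

(⟹) This fails. Under p = T, u = F, q = F, the left side is true but the right side is false.

(⟸) This fails. Under p = F, u = T, q = F, the left side is false but the right side is true.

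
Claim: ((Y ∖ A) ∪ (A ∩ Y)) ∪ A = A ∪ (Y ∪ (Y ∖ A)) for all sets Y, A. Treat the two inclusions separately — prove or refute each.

(⟹) Let x ∈ ((Y ∖ A) ∪ (A ∩ Y)) ∪ A. Then either x ∈ Y and x ∉ A; or x ∈ A and x ∉ Y; or x ∈ Y ∩ A. In each case x ∈ A ∪ (Y ∪ (Y ∖ A)), so ((Y ∖ A) ∪ (A ∩ Y)) ∪ A ⊆ A ∪ (Y ∪ (Y ∖ A)).

(⟸) Let x ∈ A ∪ (Y ∪ (Y ∖ A)). Then either x ∈ Y and x ∉ A; or x ∈ A and x ∉ Y; or x ∈ Y ∩ A. In each case x ∈ ((Y ∖ A) ∪ (A ∩ Y)) ∪ A, so A ∪ (Y ∪ (Y ∖ A)) ⊆ ((Y ∖ A) ∪ (A ∩ Y)) ∪ A.

The two sets are equal.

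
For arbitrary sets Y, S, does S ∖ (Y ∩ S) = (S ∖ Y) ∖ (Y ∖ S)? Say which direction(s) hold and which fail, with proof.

Both inclusions hold; the sets are equal.

Forward inclusion. Let x ∈ S ∖ (Y ∩ S). Then x ∈ S and x ∉ Y, from which x ∈ (S ∖ Y) ∖ (Y ∖ S).

Reverse inclusion. Let x ∈ (S ∖ Y) ∖ (Y ∖ S). Then x ∈ S and x ∉ Y, from which x ∈ S ∖ (Y ∩ S).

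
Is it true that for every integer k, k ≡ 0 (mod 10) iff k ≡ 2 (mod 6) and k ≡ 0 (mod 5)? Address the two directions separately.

Not equivalent: only (⇐) holds.

Forward direction. This fails: k = 0 gives 0 ≡ 0 (mod 10) but 0 ≡ 0 (mod 6), so the conjunction on the right does not hold.

Converse. If k ≡ 2 (mod 6) and k ≡ 0 (mod 5), then by the Chinese remainder theorem k ≡ 20 (mod 30). Since 20 ≡ 0 (mod 10) and 10 ∣ 30, we get k ≡ 0 (mod 10).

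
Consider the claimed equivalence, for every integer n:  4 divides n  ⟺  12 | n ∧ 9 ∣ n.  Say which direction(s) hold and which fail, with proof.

The forward direction fails; the converse holds.

(⟹) This fails: take n = 4. Certainly 4 ∣ 4, but 12 ∤ 4.

(⟸) Suppose 12 ∣ n and 9 ∣ n. Any common multiple of 12 and 9 is a multiple of their lcm; here lcm(12, 9) = 12·9/gcd(12, 9) = 108/3 = 36, so 36 ∣ n. Since 4 ∣ 36, it follows that 4 ∣ n.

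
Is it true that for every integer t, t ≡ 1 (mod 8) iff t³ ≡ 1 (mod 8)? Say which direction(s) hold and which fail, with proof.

[⇒] Suppose t ≡ 1 (mod 8). Write t = 8j + 1. Then (8j + 1)³ = 512j³ + 192j² + 24j + 1 = 8(64j³ + 24j² + 3j) + 1, so t³ ≡ 1 (mod 8).

[⇐] For the converse, argue contrapositively. If t ≢ 1 (mod 8), then t is congruent to one of 0, 2, 3, 4, 5, 6, 7 modulo 8, and these give t³ ≡ 0, 0, 3, 0, 5, 0, 7 respectively — never 1.

Equivalent; both directions hold.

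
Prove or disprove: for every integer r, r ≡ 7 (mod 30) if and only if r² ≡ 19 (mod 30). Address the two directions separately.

(⇒) holds; (⇐) fails.

[⇒] Suppose r ≡ 7 (mod 30). Write r = 30j + 7. Then (30j + 7)² = 900j² + 420j + 49 = 30(30j² + 14j + 1) + 19, so r² ≡ 19 (mod 30).

[⇐] This fails: take r = 13. Then 13² = 169 ≡ 19 (mod 30), yet 13 ≡ 13 (mod 30), not 7.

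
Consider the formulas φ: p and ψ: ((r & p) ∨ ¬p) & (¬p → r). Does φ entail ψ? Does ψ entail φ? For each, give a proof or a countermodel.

Forward direction. This fails. Under p = T, r = F, the left side is true but the right side is false.

Converse. This fails. Under p = F, r = T, the left side is false but the right side is true.

Both directions fail.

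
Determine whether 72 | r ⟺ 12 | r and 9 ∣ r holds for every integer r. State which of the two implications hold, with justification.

(⇐) This fails: take r = 36. Both 12 ∣ 36 and 9 ∣ 36, yet 36 is not a multiple of 72 (since 36 = 0·72 + 36), so 72 ∤ 36.

(⇒) If 72 ∣ r, write r = 72q. Since 72 = 6·12, r = 12·(6q), so 12 ∣ r; and since 72 = 8·9, r = 9·(8q), so 9 ∣ r.

(⇒) holds; (⇐) fails.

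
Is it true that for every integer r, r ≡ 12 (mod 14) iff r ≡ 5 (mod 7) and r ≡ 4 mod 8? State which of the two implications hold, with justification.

Forward direction. This fails: r = 40 gives 40 ≡ 12 (mod 14) but 40 ≡ 0 (mod 8), so the conjunction on the right does not hold.

Converse. If r ≡ 5 (mod 7) and r ≡ 4 (mod 8), then by the Chinese remainder theorem r ≡ 12 (mod 56). Since 12 ≡ 12 (mod 14) and 14 ∣ 56, we get r ≡ 12 (mod 14).

(⇒) fails; (⇐) holds.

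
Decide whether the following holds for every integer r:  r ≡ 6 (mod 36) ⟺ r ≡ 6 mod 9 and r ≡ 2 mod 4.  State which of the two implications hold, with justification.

Forward direction. Suppose r ≡ 6 (mod 36); write r = 36j + 6. Since 9 ∣ 36, reducing mod 9 gives r ≡ 6 (mod 9); since 4 ∣ 36, reducing mod 4 gives r ≡ 6 ≡ 2 (mod 4).

Converse. If r ≡ 6 (mod 9) and r ≡ 2 (mod 4), then by the Chinese remainder theorem r ≡ 6 (mod 36). This is exactly r ≡ 6 (mod 36).

Both directions hold; the statement is true.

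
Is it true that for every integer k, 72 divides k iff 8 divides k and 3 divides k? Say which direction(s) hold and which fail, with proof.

[⇒] If 72 ∣ k, write k = 72q. Since 72 = 9·8, k = 8·(9q), so 8 ∣ k; and since 72 = 24·3, k = 3·(24q), so 3 ∣ k.

[⇐] This fails: take k = 24. Both 8 ∣ 24 and 3 ∣ 24, yet 24 is not a multiple of 72 (since 24 = 0·72 + 24), so 72 ∤ 24.

Not equivalent: only (⇒) holds.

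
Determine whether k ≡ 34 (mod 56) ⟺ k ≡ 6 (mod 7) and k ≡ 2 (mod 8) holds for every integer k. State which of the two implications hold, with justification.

Both directions hold.

(⇒) Suppose k ≡ 34 (mod 56); write k = 56j + 34. Since 7 ∣ 56, reducing mod 7 gives k ≡ 34 ≡ 6 (mod 7); since 8 ∣ 56, reducing mod 8 gives k ≡ 34 ≡ 2 (mod 8).

(⇐) Conversely, if k ≡ 6 (mod 7) and k ≡ 2 (mod 8), then by the Chinese remainder theorem k ≡ 34 (mod 56). This is exactly k ≡ 34 (mod 56).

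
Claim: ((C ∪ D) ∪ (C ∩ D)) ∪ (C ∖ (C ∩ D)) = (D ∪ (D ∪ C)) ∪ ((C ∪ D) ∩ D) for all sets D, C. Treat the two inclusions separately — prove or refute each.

The two sets are equal.

Reverse inclusion. Let x ∈ (D ∪ (D ∪ C)) ∪ ((C ∪ D) ∩ D). Then either x ∈ D and x ∉ C; or x ∈ C and x ∉ D; or x ∈ D ∩ C. In each case x ∈ ((C ∪ D) ∪ (C ∩ D)) ∪ (C ∖ (C ∩ D)), so (D ∪ (D ∪ C)) ∪ ((C ∪ D) ∩ D) ⊆ ((C ∪ D) ∪ (C ∩ D)) ∪ (C ∖ (C ∩ D)).

Forward inclusion. Let x ∈ ((C ∪ D) ∪ (C ∩ D)) ∪ (C ∖ (C ∩ D)). Then either x ∈ D and x ∉ C; or x ∈ C and x ∉ D; or x ∈ D ∩ C. In each case x ∈ (D ∪ (D ∪ C)) ∪ ((C ∪ D) ∩ D), so ((C ∪ D) ∪ (C ∩ D)) ∪ (C ∖ (C ∩ D)) ⊆ (D ∪ (D ∪ C)) ∪ ((C ∪ D) ∩ D).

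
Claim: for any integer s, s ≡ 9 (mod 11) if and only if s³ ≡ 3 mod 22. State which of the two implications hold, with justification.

Only the converse holds.

(⟸) The residues r modulo 22 with r³ ≡ 3 (mod 22) are exactly {9}, and each is ≡ 9 (mod 11).

(⟹) This fails: take s = 20. Then 20 ≡ 9 (mod 11), but 20³ = 8000 ≡ 14 (mod 22), not 3.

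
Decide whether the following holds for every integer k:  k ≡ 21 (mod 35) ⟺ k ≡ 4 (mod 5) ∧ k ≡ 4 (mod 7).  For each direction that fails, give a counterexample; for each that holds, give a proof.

Both directions fail.

(⇒) This fails: k = 21 gives 21 ≡ 21 (mod 35) but 21 ≡ 1 (mod 5), so the conjunction on the right does not hold.

(⇐) This fails: k = 4 satisfies both congruences on the right (4 ≡ 4 mod 5 and 4 ≡ 4 mod 7) yet 4 ≡ 4 (mod 35), not 21.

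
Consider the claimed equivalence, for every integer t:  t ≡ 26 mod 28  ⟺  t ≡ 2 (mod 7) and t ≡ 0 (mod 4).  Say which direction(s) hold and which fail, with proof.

Neither implication holds.

(⟹) This fails: t = 26 gives 26 ≡ 26 (mod 28) but 26 ≡ 5 (mod 7), so the conjunction on the right does not hold.

(⟸) This fails: t = 16 satisfies both congruences on the right (16 ≡ 2 mod 7 and 16 ≡ 0 mod 4) yet 16 ≡ 16 (mod 28), not 26.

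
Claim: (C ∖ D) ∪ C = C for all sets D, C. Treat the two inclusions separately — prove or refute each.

The two sets are equal.

(⊆) Let x ∈ (C ∖ D) ∪ C. Then either x ∈ C and x ∉ D; or x ∈ D ∩ C. In each case x ∈ C, so (C ∖ D) ∪ C ⊆ C.

(⊇) Let x ∈ C. Then either x ∈ C and x ∉ D; or x ∈ D ∩ C. In each case x ∈ (C ∖ D) ∪ C, so C ⊆ (C ∖ D) ∪ C.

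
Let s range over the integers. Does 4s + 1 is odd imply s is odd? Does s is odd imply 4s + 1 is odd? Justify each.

(⇒) fails; (⇐) holds.

[⇒] This fails: take s = 4. Then 4s + 1 = 17, which is odd, yet s = 4 is even, not odd.

[⇐] Suppose s is odd. Since 4 is even, 4s is even for every s, so 4s + 1 has the same parity as 1, which is odd. Hence 4s + 1 is odd.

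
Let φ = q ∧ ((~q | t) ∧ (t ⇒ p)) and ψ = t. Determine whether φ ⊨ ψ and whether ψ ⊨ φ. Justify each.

Only the forward implication holds.

Forward direction. Assume the antecedent. If t is true, t reduces to true regardless of the other variables. If t is false, the antecedent cannot hold. Either way t holds.

Converse. This fails. Under t = T, p = F, q = F, the left side is false but the right side is true.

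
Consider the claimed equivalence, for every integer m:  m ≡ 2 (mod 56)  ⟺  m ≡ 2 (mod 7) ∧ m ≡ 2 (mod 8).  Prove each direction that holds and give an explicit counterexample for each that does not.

Both directions hold; the statement is true.

Converse. If m ≡ 2 (mod 7) and m ≡ 2 (mod 8), then by the Chinese remainder theorem m ≡ 2 (mod 56). This is exactly m ≡ 2 (mod 56).

Forward direction. Suppose m ≡ 2 (mod 56); write m = 56j + 2. Since 7 ∣ 56, reducing mod 7 gives m ≡ 2 (mod 7); since 8 ∣ 56, reducing mod 8 gives m ≡ 2 (mod 8).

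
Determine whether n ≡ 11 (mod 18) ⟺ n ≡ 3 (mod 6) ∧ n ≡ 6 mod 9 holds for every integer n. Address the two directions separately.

Neither direction holds.

Forward direction. This fails: n = 11 gives 11 ≡ 11 (mod 18) but 11 ≡ 5 (mod 6), so the conjunction on the right does not hold.

Converse. This fails: n = 15 satisfies both congruences on the right (15 ≡ 3 mod 6 and 15 ≡ 6 mod 9) yet 15 ≡ 15 (mod 18), not 11.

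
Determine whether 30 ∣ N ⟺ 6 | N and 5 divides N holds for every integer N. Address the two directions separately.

[⇐] Suppose 6 ∣ N and 5 ∣ N. Any common multiple of 6 and 5 is a multiple of their lcm; here gcd(6, 5) = 1, so lcm(6, 5) = 6·5 = 30, so 30 ∣ N.

[⇒] If 30 ∣ N, write N = 30q. Since 30 = 5·6, N = 6·(5q), so 6 ∣ N; and since 30 = 6·5, N = 5·(6q), so 5 ∣ N.

Both implications hold.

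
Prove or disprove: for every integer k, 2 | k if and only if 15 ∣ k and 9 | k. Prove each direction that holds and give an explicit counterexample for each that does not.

Both directions fail.

(⇒) This fails: take k = 2. Certainly 2 ∣ 2, but 15 ∤ 2.

(⇐) This fails: take k = 45. Both 15 ∣ 45 and 9 ∣ 45, yet 45 is not a multiple of 2 (since 45 = 22·2 + 1), so 2 ∤ 45.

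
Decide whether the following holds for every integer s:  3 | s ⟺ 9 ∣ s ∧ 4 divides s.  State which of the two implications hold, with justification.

Only the converse holds.

(⟹) This fails: take s = 3. Certainly 3 ∣ 3, but 9 ∤ 3.

(⟸) Suppose 9 ∣ s and 4 ∣ s. Any common multiple of 9 and 4 is a multiple of their lcm; here gcd(9, 4) = 1, so lcm(9, 4) = 9·4 = 36, so 36 ∣ s. Since 3 ∣ 36, it follows that 3 ∣ s.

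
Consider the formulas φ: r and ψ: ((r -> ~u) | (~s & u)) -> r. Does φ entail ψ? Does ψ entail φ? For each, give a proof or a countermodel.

(⟸) Assume the antecedent. If u is true, the antecedent forces (u = T, r = T, s = F) or (u = T, r = T, s = T), and r holds there. If u is false, the antecedent forces (u = F, r = T, s = F) or (u = F, r = T, s = T), and r holds there. Either way r holds.

(⟹) Assume the antecedent. If u is true, the antecedent forces (u = T, r = T, s = F) or (u = T, r = T, s = T), and ((r -> ~u) | (~s & u)) -> r holds there. If u is false, the antecedent forces (u = F, r = T, s = F) or (u = F, r = T, s = T), and ((r -> ~u) | (~s & u)) -> r holds there. Either way ((r -> ~u) | (~s & u)) -> r holds.

Both directions hold; the statement is true.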